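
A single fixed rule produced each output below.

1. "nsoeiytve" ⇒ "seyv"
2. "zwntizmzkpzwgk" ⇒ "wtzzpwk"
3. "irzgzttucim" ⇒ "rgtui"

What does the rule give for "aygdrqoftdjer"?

The rule is to keep every other character starting from the second (positions 2nd, 4th, 6th, ...).
"aygdrqoftdjer" → "ydqfde".

ydqfde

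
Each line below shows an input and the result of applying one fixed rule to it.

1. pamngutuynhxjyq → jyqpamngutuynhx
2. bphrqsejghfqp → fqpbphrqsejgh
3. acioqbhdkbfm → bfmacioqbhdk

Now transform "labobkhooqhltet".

The transformation: move the last 3 characters to the front (rotate right by 3).
On "labobkhooqhltet" that produces "tetlabobkhooqhl".

tetlabobkhooqhl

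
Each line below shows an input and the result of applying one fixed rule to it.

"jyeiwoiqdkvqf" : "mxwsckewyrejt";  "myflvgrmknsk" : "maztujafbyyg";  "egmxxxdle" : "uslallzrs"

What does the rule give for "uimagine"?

The rule is to shift every letter 12 places backward in the alphabet (wrapping around), then swap each adjacent pair of characters (1↔2, 3↔4, ...).
For "uimagine", step one produces "iwaouwbs"; step two turns that into "wioawusb".

wioawusb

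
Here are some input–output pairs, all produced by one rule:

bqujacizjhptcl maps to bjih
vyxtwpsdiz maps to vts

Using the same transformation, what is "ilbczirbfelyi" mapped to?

The rule is to delete the last 2 characters, then keep one character in every 3, starting at position 1 (positions 1st, 4th, 7th, ...).
For "ilbczirbfelyi", step one produces "ilbczirbfel"; step two turns that into "icre".

icre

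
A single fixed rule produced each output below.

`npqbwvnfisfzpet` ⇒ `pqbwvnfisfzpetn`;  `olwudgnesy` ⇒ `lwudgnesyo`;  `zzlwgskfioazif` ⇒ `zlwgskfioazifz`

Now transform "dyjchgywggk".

yjchgywggkd

Looking at the pairs, the operation is to move the first character to the end.
On "dyjchgywggk" that produces "yjchgywggkd".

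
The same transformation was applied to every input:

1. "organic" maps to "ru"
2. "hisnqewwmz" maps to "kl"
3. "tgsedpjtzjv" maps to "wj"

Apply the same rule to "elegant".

Each output is the input with this applied: shift every letter 3 places forward in the alphabet (wrapping around), then keep only the first 2 characters.
For "elegant", step one produces "hohjdqw"; step two turns that into "ho".

ho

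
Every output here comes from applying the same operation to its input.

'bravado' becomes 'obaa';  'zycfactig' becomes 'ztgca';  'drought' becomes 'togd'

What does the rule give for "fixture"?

The pattern: keep every other character starting from the first (positions 1st, 3rd, 5th, ...), then sort the characters into reverse alphabetical order.
For "fixture", step one produces "fxue"; step two turns that into "xufe".
(Check on "drought": → "dogt" → "togd" ✓)

xufe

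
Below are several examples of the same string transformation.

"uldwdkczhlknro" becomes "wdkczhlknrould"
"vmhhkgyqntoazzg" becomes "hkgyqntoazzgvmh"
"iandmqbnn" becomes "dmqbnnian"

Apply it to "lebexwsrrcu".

Each output is the input with this applied: move the first 3 characters to the end (rotate left by 3).
Doing the same to "lebexwsrrcu": "exwsrrculeb".

exwsrrculeb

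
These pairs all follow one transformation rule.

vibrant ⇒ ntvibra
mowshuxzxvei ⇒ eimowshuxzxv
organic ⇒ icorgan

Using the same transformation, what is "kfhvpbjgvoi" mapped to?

Rule — move the last 2 characters to the front (rotate right by 2).
"kfhvpbjgvoi" → "oikfhvpbjgv".

oikfhvpbjgv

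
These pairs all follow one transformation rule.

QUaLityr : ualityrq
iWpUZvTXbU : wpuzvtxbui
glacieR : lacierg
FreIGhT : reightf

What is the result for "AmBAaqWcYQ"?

mbaaqwcyqa

The rule is to move the first character to the end, then convert every letter to lowercase.
Working it through for "AmBAaqWcYQ": intermediate "mBAaqWcYQA", final "mbaaqwcyqa".
(Check on "glacieR": → "lacieRg" → "lacierg" ✓)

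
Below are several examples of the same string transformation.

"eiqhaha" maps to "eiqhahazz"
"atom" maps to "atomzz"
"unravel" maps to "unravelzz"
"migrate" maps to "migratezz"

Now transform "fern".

Rule — append "zz".
Applying that to "fern" gives "fernzz".

fernzz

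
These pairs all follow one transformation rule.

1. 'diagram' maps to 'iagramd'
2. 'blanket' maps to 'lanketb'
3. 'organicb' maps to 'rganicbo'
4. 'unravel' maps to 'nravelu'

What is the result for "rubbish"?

The pattern: move the first character to the end.
For "rubbish" the result is "ubbishr".

ubbishr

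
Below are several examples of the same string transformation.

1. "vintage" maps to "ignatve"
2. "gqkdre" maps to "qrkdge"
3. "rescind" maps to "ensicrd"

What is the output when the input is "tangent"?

annegtt

The rule is to take characters alternately from the front and the back (1st, last, 2nd, 2nd-last, ...), then move the first 2 characters to the end (rotate left by 2).
On "tangent" that produces "annegtt".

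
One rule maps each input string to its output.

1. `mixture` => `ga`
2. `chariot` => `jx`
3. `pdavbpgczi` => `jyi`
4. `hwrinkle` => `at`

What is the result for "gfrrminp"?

Rule — keep one character in every 3, starting at position 3 (positions 3rd, 6th, 9th, ...), then shift every letter 9 places forward in the alphabet (wrapping around).
Working it through for "gfrrminp": intermediate "ri", final "ar".

ar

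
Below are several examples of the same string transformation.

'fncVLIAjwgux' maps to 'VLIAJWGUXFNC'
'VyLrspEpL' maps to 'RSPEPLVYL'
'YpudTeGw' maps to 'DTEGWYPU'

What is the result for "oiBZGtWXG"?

In each case the input is transformed by: move the first 3 characters to the end (rotate left by 3), then convert every letter to uppercase.
For "oiBZGtWXG", step one produces "ZGtWXGoiB"; step two turns that into "ZGTWXGOIB".

ZGTWXGOIB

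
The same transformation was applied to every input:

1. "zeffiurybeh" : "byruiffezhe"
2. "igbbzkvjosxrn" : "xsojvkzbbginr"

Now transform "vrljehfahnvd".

Each output is the input with this applied: move the last 2 characters to the front (rotate right by 2), then reverse the string.
For "vrljehfahnvd", step one produces "vdvrljehfahn"; step two turns that into "nhafhejlrvdv".

nhafhejlrvdv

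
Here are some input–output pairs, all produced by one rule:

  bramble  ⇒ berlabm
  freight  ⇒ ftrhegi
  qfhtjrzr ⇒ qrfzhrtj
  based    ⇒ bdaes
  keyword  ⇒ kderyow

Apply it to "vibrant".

Each output is the input with this applied: take characters alternately from the front and the back (1st, last, 2nd, 2nd-last, ...).
On "vibrant" that produces "vtinbar".

vtinbar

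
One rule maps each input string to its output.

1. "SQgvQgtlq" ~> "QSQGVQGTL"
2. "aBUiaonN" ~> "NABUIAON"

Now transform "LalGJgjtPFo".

In each case the input is transformed by: move the last character to the front, then convert every letter to uppercase.
On "LalGJgjtPFo": the first step gives "oLalGJgjtPF", and the second then gives "OLALGJGJTPF".

OLALGJGJTPF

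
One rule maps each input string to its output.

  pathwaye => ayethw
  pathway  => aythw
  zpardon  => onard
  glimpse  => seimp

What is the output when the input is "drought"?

The pattern: delete the first 2 characters, then move the first 3 characters to the end (rotate left by 3).
Working it through for "drought": intermediate "ought", final "htoug".

htoug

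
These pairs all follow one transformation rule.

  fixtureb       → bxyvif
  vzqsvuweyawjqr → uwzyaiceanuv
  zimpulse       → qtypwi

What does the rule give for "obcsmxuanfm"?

gwqbyerjq

The rule is to delete the first 2 characters, then shift every letter 4 places forward in the alphabet (wrapping around).
For "obcsmxuanfm" the result is "gwqbyerjq".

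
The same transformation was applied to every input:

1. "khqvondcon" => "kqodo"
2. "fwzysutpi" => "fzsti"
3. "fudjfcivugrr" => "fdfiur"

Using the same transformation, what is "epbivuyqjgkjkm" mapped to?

Looking at the pairs, the operation is to keep every other character starting from the first (positions 1st, 3rd, 5th, ...).
On "epbivuyqjgkjkm" that produces "ebvyjkk".

ebvyjkk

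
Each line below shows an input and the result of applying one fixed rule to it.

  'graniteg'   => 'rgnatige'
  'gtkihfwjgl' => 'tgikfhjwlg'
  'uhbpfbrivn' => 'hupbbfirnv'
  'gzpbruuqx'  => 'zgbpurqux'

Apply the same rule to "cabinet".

acibent

The pattern: swap each adjacent pair of characters (1↔2, 3↔4, ...).
Applying that to "cabinet" gives "acibent".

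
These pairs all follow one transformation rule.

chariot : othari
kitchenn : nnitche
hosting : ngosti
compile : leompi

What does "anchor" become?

ornch

In each case the input is transformed by: delete the first character, then move the last 2 characters to the front (rotate right by 2).
Working it through for "anchor": intermediate "nchor", final "ornch".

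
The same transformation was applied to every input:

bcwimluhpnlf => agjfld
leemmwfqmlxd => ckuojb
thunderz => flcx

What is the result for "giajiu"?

What's happening: keep every other character starting from the second (positions 2nd, 4th, 6th, ...), then shift every letter 2 places backward in the alphabet (wrapping around).
Doing the same to "giajiu": "ghs".

ghs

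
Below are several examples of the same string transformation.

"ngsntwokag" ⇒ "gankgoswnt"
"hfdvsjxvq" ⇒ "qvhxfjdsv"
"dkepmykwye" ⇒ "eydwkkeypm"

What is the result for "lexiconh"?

The rule is to move the last character to the front, then take characters alternately from the front and the back (1st, last, 2nd, 2nd-last, ...).
On "lexiconh": the first step gives "hlexicon", and the second then gives "hnloecxi".

hnloecxi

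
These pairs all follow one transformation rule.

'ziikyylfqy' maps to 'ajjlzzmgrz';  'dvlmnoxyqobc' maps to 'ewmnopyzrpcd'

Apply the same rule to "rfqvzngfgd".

sgrwaohghe

Rule — shift every letter 1 place forward in the alphabet (wrapping around).
For "rfqvzngfgd" the result is "sgrwaohghe".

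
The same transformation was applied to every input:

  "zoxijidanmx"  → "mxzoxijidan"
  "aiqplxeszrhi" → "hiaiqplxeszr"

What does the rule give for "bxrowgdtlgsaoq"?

Each output is the input with this applied: move the last 2 characters to the front (rotate right by 2).
Applying that to "bxrowgdtlgsaoq" gives "oqbxrowgdtlgsa".

oqbxrowgdtlgsa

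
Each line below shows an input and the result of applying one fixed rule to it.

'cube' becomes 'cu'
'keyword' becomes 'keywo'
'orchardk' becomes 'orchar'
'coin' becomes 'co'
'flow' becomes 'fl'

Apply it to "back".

ba

What's happening: delete the last 2 characters.
For "back" the result is "ba".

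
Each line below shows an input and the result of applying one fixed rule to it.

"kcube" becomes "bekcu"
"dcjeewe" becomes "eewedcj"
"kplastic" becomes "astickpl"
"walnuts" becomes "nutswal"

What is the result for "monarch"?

Each output is the input with this applied: move the first 3 characters to the end (rotate left by 3).
"monarch" → "archmon".

archmon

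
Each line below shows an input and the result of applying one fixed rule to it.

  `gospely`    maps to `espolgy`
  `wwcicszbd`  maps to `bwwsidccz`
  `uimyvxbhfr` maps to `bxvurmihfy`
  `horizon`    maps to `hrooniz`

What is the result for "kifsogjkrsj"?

fsrokkjjigs

Each output is the input with this applied: sort the characters into reverse alphabetical order, then swap the first and last characters.
On "kifsogjkrsj": the first step gives "ssrokkjjigf", and the second then gives "fsrokkjjigs".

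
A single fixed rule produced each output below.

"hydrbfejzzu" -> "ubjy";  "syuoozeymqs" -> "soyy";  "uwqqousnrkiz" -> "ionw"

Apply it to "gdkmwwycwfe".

ewcd

The pattern: keep one character in every 3, starting at position 2 (positions 2nd, 5th, 8th, ...), then swap the first and last characters.
"gdkmwwycwfe" → "dwce" → "ewcd".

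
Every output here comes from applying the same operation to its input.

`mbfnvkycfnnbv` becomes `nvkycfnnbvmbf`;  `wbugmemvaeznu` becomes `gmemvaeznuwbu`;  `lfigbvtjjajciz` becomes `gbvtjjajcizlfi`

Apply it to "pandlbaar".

The transformation: move the first 3 characters to the end (rotate left by 3).
On "pandlbaar" that produces "dlbaarpan".

dlbaarpan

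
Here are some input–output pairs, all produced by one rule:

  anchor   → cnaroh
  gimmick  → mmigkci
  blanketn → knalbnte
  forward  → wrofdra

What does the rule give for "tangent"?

The transformation: reverse the string, then move the first 3 characters to the end (rotate left by 3).
Applying both steps to "tangent": "tnegnat", then "gnattne".

gnattne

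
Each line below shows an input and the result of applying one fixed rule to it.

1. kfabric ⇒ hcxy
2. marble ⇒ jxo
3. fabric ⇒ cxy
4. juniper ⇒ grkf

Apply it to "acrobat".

In each case the input is transformed by: shift every letter 3 places backward in the alphabet (wrapping around), then delete the last 3 characters.
Working it through for "acrobat": intermediate "xzolyxq", final "xzol".
(Check on "juniper": → "grkfmbo" → "grkf" ✓)

xzol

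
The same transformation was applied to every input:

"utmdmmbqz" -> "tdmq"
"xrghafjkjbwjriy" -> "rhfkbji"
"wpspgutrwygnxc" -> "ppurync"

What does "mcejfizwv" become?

cjiw

The rule is to keep every other character starting from the second (positions 2nd, 4th, 6th, ...).
For "mcejfizwv" the result is "cjiw".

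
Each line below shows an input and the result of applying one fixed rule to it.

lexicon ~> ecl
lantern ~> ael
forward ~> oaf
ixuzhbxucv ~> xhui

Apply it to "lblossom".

bsm

The transformation: move the first character to the end, then keep one character in every 3, starting at position 1 (positions 1st, 4th, 7th, ...).
Starting from "lblossom": after the first operation, "blossoml"; after the second, "bsm".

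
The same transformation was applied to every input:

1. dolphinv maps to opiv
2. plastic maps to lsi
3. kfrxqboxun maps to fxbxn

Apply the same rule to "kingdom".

igo

The transformation: keep every other character starting from the second (positions 2nd, 4th, 6th, ...).
Doing the same to "kingdom": "igo".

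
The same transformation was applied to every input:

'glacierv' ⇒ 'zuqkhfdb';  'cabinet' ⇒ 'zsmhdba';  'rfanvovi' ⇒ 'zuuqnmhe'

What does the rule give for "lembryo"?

What's happening: shift every letter 1 place backward in the alphabet (wrapping around), then sort the characters into reverse alphabetical order.
Working it through for "lembryo": intermediate "kdlaqxn", final "xqnlkda".

xqnlkda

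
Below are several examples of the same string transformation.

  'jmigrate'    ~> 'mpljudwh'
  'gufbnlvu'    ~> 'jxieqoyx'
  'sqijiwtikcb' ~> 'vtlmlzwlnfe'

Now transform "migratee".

Rule — shift every letter 3 places forward in the alphabet (wrapping around).
"migratee" → "pljudwhh".

pljudwhh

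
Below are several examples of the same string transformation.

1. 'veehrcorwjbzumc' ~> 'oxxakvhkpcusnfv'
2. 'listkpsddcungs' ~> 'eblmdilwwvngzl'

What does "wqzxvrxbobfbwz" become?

pjsqokquhuyups

In each case the input is transformed by: shift every letter 7 places backward in the alphabet (wrapping around).
Doing the same to "wqzxvrxbobfbwz": "pjsqokquhuyups".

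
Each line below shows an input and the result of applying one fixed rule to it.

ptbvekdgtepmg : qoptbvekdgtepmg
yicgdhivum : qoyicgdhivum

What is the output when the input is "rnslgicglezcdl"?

qornslgicglezcdl

The pattern: prepend "qo".
For "rnslgicglezcdl" the result is "qornslgicglezcdl".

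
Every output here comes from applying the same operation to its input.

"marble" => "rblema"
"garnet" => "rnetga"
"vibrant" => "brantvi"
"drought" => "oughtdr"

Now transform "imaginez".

The rule is to move the first 2 characters to the end (rotate left by 2).
On "imaginez" that produces "aginezim".

aginezim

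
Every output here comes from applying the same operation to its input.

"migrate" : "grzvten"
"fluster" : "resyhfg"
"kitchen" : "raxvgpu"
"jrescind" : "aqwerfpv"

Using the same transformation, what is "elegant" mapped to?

The transformation: shift every letter 13 places forward in the alphabet (wrapping around) — i.e. ROT13, then move the last 2 characters to the front (rotate right by 2).
Starting from "elegant": after the first operation, "ryrtnag"; after the second, "agryrtn".

agryrtn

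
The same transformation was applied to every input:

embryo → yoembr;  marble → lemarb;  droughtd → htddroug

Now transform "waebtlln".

llnwaebt

Looking at the pairs, the operation is to swap the front and back halves of the string, then move the first character to the end.
On "waebtlln": the first step gives "tllnwaeb", and the second then gives "llnwaebt".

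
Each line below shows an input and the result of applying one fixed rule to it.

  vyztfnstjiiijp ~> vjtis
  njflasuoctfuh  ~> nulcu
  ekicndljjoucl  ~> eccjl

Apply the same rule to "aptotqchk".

In each case the input is transformed by: take characters alternately from the front and the back (1st, last, 2nd, 2nd-last, ...), then keep one character in every 3, starting at position 1 (positions 1st, 4th, 7th, ...).
Starting from "aptotqchk": after the first operation, "akphtcoqt"; after the second, "aho".
(Check on "vyztfnstjiiijp": → "vpyjzitifinjst" → "vjtis" ✓)

aho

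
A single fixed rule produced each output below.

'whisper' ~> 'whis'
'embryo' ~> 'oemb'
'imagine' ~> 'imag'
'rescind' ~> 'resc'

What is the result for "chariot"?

The transformation: move the last 3 characters to the front (rotate right by 3), then keep only the last 4 characters.
Applying both steps to "chariot": "iotchar", then "char".

char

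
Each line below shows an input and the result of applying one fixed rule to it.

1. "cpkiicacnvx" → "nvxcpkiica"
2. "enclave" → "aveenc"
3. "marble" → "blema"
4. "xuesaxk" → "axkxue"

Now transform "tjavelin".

The pattern: move the last 3 characters to the front (rotate right by 3), then delete the last character.
"tjavelin" → "lintjave" → "lintjav".

lintjav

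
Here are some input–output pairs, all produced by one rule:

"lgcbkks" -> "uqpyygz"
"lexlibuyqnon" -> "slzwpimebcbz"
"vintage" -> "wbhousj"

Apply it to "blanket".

zobyshp

Rule — shift every letter 12 places backward in the alphabet (wrapping around), then move the first character to the end.
For "blanket", step one produces "pzobysh"; step two turns that into "zobyshp".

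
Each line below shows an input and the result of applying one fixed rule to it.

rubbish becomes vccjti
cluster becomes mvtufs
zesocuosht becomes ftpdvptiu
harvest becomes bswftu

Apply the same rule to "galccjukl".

bmddkvlm

The rule is to delete the first character, then shift every letter 1 place forward in the alphabet (wrapping around).
For "galccjukl", step one produces "alccjukl"; step two turns that into "bmddkvlm".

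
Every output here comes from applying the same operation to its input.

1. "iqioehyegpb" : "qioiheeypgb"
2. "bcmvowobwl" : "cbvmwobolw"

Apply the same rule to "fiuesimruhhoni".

The rule is to swap each adjacent pair of characters (1↔2, 3↔4, ...).
Doing the same to "fiuesimruhhoni": "ifeuisrmhuohin".

ifeuisrmhuohin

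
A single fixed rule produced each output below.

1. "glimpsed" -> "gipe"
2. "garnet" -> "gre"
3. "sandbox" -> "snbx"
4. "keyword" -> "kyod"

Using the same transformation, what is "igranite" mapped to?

irnt

In each case the input is transformed by: keep every other character starting from the first (positions 1st, 3rd, 5th, ...).
On "igranite" that produces "irnt".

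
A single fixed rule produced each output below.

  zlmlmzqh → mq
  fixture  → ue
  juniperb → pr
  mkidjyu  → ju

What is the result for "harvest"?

In each case the input is transformed by: keep every other character starting from the first (positions 1st, 3rd, 5th, ...), then delete the first 2 characters.
Applying both steps to "harvest": "hret", then "et".
(Check on "mkidjyu": → "miju" → "ju" ✓)

et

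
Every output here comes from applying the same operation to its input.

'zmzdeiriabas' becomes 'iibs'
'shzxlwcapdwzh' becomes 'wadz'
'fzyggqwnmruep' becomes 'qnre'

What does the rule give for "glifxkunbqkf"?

In each case the input is transformed by: keep every other character starting from the second (positions 2nd, 4th, 6th, ...), then keep only the last 4 characters.
Starting from "glifxkunbqkf": after the first operation, "lfknqf"; after the second, "knqf".
(Check on "shzxlwcapdwzh": → "hxwadz" → "wadz" ✓)

knqf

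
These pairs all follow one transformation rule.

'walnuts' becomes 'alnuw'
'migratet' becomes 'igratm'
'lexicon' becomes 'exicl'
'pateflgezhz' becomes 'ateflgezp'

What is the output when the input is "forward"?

The transformation: delete the last 2 characters, then move the first character to the end.
Starting from "forward": after the first operation, "forwa"; after the second, "orwaf".
(Check on "migratet": → "migrat" → "igratm" ✓)

orwaf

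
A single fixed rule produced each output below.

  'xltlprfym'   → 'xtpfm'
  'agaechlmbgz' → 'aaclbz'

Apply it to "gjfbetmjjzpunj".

The rule is to keep every other character starting from the first (positions 1st, 3rd, 5th, ...).
So "gjfbetmjjzpunj" becomes "gfemjpn".

gfemjpn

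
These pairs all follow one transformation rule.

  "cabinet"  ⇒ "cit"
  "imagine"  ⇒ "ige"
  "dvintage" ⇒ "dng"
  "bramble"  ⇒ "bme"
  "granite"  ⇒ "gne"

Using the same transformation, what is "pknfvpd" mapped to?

The rule is to keep one character in every 3, starting at position 1 (positions 1st, 4th, 7th, ...).
For "pknfvpd" the result is "pfd".

pfd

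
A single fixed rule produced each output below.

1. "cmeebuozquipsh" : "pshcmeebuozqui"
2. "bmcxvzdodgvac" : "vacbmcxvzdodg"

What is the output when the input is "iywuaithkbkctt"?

What's happening: move the last 3 characters to the front (rotate right by 3).
"iywuaithkbkctt" → "cttiywuaithkbk".

cttiywuaithkbk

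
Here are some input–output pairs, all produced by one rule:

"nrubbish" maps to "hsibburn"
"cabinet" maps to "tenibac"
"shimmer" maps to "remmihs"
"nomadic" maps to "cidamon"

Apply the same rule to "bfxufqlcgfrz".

The rule is to reverse the string.
"bfxufqlcgfrz" → "zrfgclqfuxfb".

zrfgclqfuxfb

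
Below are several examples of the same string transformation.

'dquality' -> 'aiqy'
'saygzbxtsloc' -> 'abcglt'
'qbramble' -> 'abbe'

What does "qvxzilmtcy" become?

The transformation: keep every other character starting from the second (positions 2nd, 4th, 6th, ...), then sort the characters into alphabetical order.
For "qvxzilmtcy" the result is "ltvyz".

ltvyz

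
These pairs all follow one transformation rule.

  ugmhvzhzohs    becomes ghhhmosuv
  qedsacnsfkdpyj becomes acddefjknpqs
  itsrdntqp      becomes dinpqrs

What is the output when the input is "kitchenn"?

Each output is the input with this applied: sort the characters into alphabetical order, then delete the last 2 characters.
On "kitchenn": the first step gives "cehiknnt", and the second then gives "cehikn".

cehikn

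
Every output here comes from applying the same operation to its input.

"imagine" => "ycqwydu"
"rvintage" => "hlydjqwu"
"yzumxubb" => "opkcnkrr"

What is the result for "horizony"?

Looking at the pairs, the operation is to shift every letter 10 places backward in the alphabet (wrapping around).
On "horizony" that produces "xehypedo".

xehypedo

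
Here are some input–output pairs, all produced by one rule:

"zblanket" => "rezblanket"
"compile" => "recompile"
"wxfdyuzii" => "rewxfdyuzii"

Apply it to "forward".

reforward

In each case the input is transformed by: prepend "re".
Doing the same to "forward": "reforward".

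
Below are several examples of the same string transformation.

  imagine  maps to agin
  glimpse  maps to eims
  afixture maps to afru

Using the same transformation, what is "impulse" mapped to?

elpu

In each case the input is transformed by: sort the characters into alphabetical order, then keep every other character starting from the first (positions 1st, 3rd, 5th, ...).
Working it through for "impulse": intermediate "eilmpsu", final "elpu".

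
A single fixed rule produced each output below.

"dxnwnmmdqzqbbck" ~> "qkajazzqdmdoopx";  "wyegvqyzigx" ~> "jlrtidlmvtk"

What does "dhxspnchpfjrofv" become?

qukfcapucswebsi

The rule is to shift every letter 13 places forward in the alphabet (wrapping around) — i.e. ROT13.
Applying that to "dhxspnchpfjrofv" gives "qukfcapucswebsi".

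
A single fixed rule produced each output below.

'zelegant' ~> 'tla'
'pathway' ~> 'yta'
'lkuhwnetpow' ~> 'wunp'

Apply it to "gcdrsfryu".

udf

Each output is the input with this applied: move the last character to the front, then keep one character in every 3, starting at position 1 (positions 1st, 4th, 7th, ...).
Working it through for "gcdrsfryu": intermediate "ugcdrsfry", final "udf".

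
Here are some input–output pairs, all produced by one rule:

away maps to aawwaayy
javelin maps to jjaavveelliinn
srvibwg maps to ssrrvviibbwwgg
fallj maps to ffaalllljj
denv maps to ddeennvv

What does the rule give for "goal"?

ggooaall

The transformation: double every character.
For "goal" the result is "ggooaall".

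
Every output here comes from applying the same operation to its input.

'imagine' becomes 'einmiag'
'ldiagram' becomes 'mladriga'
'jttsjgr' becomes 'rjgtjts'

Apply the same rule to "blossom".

mbolsos

The rule is to take characters alternately from the front and the back (1st, last, 2nd, 2nd-last, ...), then swap each adjacent pair of characters (1↔2, 3↔4, ...).
Applying both steps to "blossom": "bmlooss", then "mbolsos".
(Check on "jttsjgr": → "jrtgtjs" → "rjgtjts" ✓)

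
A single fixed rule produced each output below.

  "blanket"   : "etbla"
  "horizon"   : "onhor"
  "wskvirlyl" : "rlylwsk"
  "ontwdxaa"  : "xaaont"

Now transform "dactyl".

What's happening: move the first 3 characters to the end (rotate left by 3), then delete the first 2 characters.
For "dactyl", step one produces "tyldac"; step two turns that into "ldac".

ldac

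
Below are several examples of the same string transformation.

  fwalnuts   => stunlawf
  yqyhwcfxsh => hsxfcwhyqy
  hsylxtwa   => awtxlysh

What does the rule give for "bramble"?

The rule is to reverse the string.
For "bramble" the result is "elbmarb".

elbmarb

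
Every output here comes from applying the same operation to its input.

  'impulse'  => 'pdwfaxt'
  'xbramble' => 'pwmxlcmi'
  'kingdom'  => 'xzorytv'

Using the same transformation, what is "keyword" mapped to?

The transformation: shift every letter 11 places forward in the alphabet (wrapping around), then reverse the string.
Applying that to "keyword" gives "oczhjpv".

oczhjpv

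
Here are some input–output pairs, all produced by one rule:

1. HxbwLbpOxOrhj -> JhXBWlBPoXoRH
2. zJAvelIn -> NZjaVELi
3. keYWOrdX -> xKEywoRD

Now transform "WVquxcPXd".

DwvQUXCpx

Each output is the input with this applied: move the last character to the front, then flip the case of every letter.
For "WVquxcPXd", step one produces "dWVquxcPX"; step two turns that into "DwvQUXCpx".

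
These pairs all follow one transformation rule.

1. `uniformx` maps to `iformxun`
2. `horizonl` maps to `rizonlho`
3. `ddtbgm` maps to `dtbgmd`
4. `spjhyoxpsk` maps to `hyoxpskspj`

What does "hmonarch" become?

onarchhm

The transformation: move the last 2 characters to the front (rotate right by 2), then swap the front and back halves of the string.
On "hmonarch": the first step gives "chhmonar", and the second then gives "onarchhm".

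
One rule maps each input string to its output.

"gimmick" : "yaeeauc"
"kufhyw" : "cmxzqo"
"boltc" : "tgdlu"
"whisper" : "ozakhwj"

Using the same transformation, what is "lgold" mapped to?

The pattern: shift every letter 8 places backward in the alphabet (wrapping around).
So "lgold" becomes "dygdv".

dygdv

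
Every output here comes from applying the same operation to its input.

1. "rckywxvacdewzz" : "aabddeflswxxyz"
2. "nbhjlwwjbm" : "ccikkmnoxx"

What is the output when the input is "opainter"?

The pattern: shift every letter 1 place forward in the alphabet (wrapping around), then sort the characters into alphabetical order.
Applying both steps to "opainter": "pqbjoufs", then "bfjopqsu".
(Check on "nbhjlwwjbm": → "ocikmxxkcn" → "ccikkmnoxx" ✓)

bfjopqsu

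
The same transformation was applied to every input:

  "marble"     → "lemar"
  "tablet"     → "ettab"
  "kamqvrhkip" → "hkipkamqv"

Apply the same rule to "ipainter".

Looking at the pairs, the operation is to swap the front and back halves of the string, then delete the first character.
For "ipainter", step one produces "nteripai"; step two turns that into "teripai".

teripai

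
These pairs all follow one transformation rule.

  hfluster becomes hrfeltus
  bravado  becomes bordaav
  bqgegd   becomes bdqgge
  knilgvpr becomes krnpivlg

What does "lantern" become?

lnarnet

Each output is the input with this applied: take characters alternately from the front and the back (1st, last, 2nd, 2nd-last, ...).
Doing the same to "lantern": "lnarnet".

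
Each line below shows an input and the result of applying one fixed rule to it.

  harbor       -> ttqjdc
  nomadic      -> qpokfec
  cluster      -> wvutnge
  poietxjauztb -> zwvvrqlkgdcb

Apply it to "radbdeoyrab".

The pattern: shift every letter 2 places forward in the alphabet (wrapping around), then sort the characters into reverse alphabetical order.
So "radbdeoyrab" becomes "ttqgffddcca".

ttqgffddcca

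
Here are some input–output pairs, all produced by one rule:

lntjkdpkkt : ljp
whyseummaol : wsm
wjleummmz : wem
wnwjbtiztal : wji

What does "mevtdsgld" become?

The transformation: delete the last 2 characters, then keep one character in every 3, starting at position 1 (positions 1st, 4th, 7th, ...).
Applying both steps to "mevtdsgld": "mevtdsg", then "mtg".

mtg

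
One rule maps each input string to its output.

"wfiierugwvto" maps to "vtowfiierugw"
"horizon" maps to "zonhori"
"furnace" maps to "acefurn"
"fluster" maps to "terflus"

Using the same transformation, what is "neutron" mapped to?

ronneut

Looking at the pairs, the operation is to move the last 3 characters to the front (rotate right by 3).
Applying that to "neutron" gives "ronneut".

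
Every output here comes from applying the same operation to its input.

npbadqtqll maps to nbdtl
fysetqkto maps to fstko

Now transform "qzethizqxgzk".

qehzxz

Looking at the pairs, the operation is to keep every other character starting from the first (positions 1st, 3rd, 5th, ...).
For "qzethizqxgzk" the result is "qehzxz".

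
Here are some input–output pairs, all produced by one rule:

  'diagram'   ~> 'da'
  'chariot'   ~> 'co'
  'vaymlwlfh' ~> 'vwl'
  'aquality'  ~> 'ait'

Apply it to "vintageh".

The transformation: swap each adjacent pair of characters (1↔2, 3↔4, ...), then keep one character in every 3, starting at position 2 (positions 2nd, 5th, 8th, ...).
On "vintageh" that produces "vge".

vge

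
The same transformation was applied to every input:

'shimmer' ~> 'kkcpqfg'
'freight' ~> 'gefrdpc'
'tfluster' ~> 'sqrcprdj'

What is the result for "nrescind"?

The transformation: move the first 3 characters to the end (rotate left by 3), then shift every letter 2 places backward in the alphabet (wrapping around).
Applying both steps to "nrescind": "scindnre", then "qaglblpc".

qaglblpc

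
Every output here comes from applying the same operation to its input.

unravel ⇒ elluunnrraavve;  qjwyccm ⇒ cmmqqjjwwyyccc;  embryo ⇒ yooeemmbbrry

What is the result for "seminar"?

What's happening: double every character, then move the last 3 characters to the front (rotate right by 3).
Applying both steps to "seminar": "sseemmiinnaarr", then "arrsseemmiinna".

arrsseemmiinna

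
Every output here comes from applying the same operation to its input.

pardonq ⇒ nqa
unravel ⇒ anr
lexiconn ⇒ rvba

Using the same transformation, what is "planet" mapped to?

yag

Rule — keep every other character starting from the second (positions 2nd, 4th, 6th, ...), then shift every letter 13 places forward in the alphabet (wrapping around) — i.e. ROT13.
Applying both steps to "planet": "lnt", then "yag".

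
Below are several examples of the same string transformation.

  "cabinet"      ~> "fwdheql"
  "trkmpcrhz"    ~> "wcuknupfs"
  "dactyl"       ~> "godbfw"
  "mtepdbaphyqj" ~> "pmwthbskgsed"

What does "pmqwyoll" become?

sopotrzb

The rule is to take characters alternately from the front and the back (1st, last, 2nd, 2nd-last, ...), then shift every letter 3 places forward in the alphabet (wrapping around).
For "pmqwyoll", step one produces "plmlqowy"; step two turns that into "sopotrzb".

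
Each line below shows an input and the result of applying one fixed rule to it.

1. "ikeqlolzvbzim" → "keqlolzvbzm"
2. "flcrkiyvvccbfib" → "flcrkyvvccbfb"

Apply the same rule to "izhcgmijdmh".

The pattern: remove every "i".
So "izhcgmijdmh" becomes "zhcgmjdmh".

zhcgmjdmh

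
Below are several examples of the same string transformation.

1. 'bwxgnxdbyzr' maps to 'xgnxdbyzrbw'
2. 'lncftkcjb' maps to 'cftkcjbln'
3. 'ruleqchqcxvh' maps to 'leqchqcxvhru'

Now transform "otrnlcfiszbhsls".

rnlcfiszbhslsot

The pattern: move the first 2 characters to the end (rotate left by 2).
On "otrnlcfiszbhsls" that produces "rnlcfiszbhslsot".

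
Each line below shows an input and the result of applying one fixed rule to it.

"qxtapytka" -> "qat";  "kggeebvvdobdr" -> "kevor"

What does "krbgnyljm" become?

kgl

What's happening: keep one character in every 3, starting at position 1 (positions 1st, 4th, 7th, ...).
"krbgnyljm" → "kgl".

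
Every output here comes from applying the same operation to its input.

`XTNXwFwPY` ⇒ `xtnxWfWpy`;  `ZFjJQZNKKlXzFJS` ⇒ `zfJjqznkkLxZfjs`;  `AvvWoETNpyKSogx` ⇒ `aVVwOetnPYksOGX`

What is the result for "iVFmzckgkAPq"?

The pattern: flip the case of every letter.
Applying that to "iVFmzckgkAPq" gives "IvfMZCKGKapQ".

IvfMZCKGKapQ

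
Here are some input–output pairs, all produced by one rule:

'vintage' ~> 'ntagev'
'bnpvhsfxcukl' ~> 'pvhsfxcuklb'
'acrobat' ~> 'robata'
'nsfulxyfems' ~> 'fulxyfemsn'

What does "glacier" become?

The pattern: move the first 2 characters to the end (rotate left by 2), then delete the last character.
"glacier" → "aciergl" → "acierg".

acierg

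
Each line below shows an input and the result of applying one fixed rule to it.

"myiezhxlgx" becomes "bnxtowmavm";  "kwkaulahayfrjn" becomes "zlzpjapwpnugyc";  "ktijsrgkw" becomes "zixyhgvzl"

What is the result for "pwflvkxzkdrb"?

The rule is to shift every letter 11 places backward in the alphabet (wrapping around).
For "pwflvkxzkdrb" the result is "eluakzmozsgq".

eluakzmozsgq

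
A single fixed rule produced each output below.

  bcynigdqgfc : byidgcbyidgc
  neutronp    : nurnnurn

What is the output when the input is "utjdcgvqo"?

ujcvoujcvo

The rule is to keep every other character starting from the first (positions 1st, 3rd, 5th, ...), then write the whole string twice.
For "utjdcgvqo", step one produces "ujcvo"; step two turns that into "ujcvoujcvo".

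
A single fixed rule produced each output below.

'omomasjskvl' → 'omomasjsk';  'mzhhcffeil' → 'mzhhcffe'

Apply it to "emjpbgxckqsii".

emjpbgxckqs

What's happening: delete the last 2 characters.
Applying that to "emjpbgxckqsii" gives "emjpbgxckqs".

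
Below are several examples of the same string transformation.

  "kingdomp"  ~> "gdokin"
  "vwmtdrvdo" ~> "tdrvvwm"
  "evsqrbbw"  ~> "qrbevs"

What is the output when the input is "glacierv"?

In each case the input is transformed by: delete the last 2 characters, then move the first 3 characters to the end (rotate left by 3).
So "glacierv" becomes "ciegla".

ciegla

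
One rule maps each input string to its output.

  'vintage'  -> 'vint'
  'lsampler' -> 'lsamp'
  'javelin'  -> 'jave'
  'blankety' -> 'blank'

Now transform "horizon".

What's happening: delete the last 3 characters.
For "horizon" the result is "hori".

hori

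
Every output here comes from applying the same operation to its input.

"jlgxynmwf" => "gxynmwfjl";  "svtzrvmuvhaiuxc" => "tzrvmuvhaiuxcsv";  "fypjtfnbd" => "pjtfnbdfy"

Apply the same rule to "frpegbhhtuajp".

Looking at the pairs, the operation is to move the first 2 characters to the end (rotate left by 2).
"frpegbhhtuajp" → "pegbhhtuajpfr".

pegbhhtuajpfr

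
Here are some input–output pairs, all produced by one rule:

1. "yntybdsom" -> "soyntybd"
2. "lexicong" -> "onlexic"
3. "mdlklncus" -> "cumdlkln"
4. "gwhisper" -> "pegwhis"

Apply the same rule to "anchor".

hoanc

The rule is to delete the last character, then move the last 2 characters to the front (rotate right by 2).
Working it through for "anchor": intermediate "ancho", final "hoanc".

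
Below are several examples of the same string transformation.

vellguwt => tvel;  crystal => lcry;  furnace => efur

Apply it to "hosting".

The rule is to move the last character to the front, then keep only the first 4 characters.
For "hosting", step one produces "ghostin"; step two turns that into "ghos".

ghos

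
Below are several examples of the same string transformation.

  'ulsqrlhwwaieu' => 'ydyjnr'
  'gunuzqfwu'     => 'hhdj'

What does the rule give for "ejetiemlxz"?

Rule — shift every letter 13 places forward in the alphabet (wrapping around) — i.e. ROT13, then keep every other character starting from the second (positions 2nd, 4th, 6th, ...).
Working it through for "ejetiemlxz": intermediate "rwrgvrzykm", final "wgrym".

wgrym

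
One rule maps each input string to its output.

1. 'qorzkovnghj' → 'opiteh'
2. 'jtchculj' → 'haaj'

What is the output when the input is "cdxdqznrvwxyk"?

Each output is the input with this applied: keep every other character starting from the first (positions 1st, 3rd, 5th, ...), then shift every letter 2 places backward in the alphabet (wrapping around).
Applying that to "cdxdqznrvwxyk" gives "avoltvi".

avoltvi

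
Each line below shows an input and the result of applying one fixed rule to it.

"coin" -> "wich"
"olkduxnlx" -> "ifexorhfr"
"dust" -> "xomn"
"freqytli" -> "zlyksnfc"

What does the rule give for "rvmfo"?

lpgzi

Looking at the pairs, the operation is to shift every letter 6 places backward in the alphabet (wrapping around).
So "rvmfo" becomes "lpgzi".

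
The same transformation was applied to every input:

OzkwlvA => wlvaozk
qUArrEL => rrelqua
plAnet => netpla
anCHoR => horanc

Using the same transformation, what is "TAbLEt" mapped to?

lettab

What's happening: move the first 3 characters to the end (rotate left by 3), then convert every letter to lowercase.
"TAbLEt" → "LEtTAb" → "lettab".
(Check on "OzkwlvA": → "wlvAOzk" → "wlvaozk" ✓)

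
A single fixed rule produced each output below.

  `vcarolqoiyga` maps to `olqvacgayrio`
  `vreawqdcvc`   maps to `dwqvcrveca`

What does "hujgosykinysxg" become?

iykhguxjsgyons

Looking at the pairs, the operation is to take characters alternately from the front and the back (1st, last, 2nd, 2nd-last, ...), then move the last 3 characters to the front (rotate right by 3).
On "hujgosykinysxg": the first step gives "hguxjsgyonsiyk", and the second then gives "iykhguxjsgyons".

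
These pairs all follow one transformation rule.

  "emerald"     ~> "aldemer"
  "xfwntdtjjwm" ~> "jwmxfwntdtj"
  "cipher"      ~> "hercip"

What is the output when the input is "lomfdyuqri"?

qrilomfdyu

Each output is the input with this applied: move the last 3 characters to the front (rotate right by 3).
For "lomfdyuqri" the result is "qrilomfdyu".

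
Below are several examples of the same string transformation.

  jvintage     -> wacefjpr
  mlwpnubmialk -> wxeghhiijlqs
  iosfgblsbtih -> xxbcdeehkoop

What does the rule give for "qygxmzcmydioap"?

wyzceiiklmtuuv

Rule — sort the characters into alphabetical order, then shift every letter 4 places backward in the alphabet (wrapping around).
On "qygxmzcmydioap" that produces "wyzceiiklmtuuv".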